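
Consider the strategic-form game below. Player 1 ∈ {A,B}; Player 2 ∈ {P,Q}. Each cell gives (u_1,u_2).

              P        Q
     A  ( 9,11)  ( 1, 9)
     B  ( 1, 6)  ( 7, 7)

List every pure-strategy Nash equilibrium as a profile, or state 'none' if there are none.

(A,P): NE
(A,Q): not NE [P1→B gives 7>1; P2→P gives 11>9]
(B,P): not NE [P1→A gives 9>1; P2→Q gives 7>6]
(B,Q): NE

PSNE = {(A,P), (B,Q)}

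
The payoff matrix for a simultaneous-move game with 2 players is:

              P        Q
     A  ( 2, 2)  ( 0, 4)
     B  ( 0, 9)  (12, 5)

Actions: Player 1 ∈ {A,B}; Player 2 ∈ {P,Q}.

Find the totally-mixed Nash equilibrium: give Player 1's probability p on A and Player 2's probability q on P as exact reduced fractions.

p=2/3, q=6/7

P1 indiff ⇒ q·2+(1-q)·0 = q·0+(1-q)·12 ⇒ q(2) = (1-q)(12) ⇒ q = 6/7
P2 indiff ⇒ p·2+(1-p)·9 = p·4+(1-p)·5 ⇒ p(-2) = (1-p)(-4) ⇒ p = 2/3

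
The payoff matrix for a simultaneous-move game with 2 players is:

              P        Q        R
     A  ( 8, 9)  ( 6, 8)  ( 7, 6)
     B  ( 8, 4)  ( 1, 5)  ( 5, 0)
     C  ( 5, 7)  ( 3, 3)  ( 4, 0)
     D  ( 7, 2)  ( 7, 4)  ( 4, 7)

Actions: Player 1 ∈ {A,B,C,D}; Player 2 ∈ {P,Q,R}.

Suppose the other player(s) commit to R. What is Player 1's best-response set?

argmax u_1 = {A}

u_1(A vs R) = 7
u_1(B vs R) = 5
u_1(C vs R) = 4
u_1(D vs R) = 4
max payoff 7 at {A}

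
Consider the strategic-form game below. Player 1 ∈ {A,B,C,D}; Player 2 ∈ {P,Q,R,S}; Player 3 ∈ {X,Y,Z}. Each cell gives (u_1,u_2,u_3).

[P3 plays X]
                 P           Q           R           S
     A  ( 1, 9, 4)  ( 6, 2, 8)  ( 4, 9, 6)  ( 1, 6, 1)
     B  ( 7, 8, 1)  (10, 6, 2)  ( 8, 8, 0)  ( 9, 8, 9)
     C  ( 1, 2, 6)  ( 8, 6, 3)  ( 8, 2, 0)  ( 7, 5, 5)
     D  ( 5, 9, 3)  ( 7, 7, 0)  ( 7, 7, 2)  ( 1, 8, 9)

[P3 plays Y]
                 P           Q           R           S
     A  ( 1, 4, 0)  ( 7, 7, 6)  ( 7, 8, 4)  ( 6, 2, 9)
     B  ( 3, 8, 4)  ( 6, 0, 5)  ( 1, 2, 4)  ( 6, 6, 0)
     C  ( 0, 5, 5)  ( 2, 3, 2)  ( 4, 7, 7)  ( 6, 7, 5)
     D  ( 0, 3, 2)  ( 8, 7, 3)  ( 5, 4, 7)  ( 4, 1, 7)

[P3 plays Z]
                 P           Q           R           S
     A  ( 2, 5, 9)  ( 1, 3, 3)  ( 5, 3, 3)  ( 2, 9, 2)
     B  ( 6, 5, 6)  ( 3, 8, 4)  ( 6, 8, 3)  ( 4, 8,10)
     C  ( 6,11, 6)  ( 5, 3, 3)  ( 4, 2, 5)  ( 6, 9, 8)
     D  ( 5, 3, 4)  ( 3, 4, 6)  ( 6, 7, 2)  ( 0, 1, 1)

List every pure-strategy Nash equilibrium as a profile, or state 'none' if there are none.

Nash profiles: (C,P,Z)

(A,P,X): not NE [P1→B gives 7>1; P3→Z gives 9>4]
(A,P,Y): not NE [P1→B gives 3>1; P2→R gives 8>4; P3→Z gives 9>0]
(A,P,Z): not NE [P1→C gives 6>2; P2→S gives 9>5]
(A,Q,X): not NE [P1→B gives 10>6; P2→R gives 9>2]
(A,Q,Y): not NE [P1→D gives 8>7; P2→R gives 8>7; P3→X gives 8>6]
(A,Q,Z): not NE [P1→C gives 5>1; P2→S gives 9>3; P3→X gives 8>3]
(A,R,X): not NE [P1→C gives 8>4]
(A,R,Y): not NE [P3→X gives 6>4]
(A,R,Z): not NE [P1→D gives 6>5; P2→S gives 9>3; P3→X gives 6>3]
(A,S,X): not NE [P1→B gives 9>1; P2→R gives 9>6; P3→Y gives 9>1]
(A,S,Y): not NE [P2→R gives 8>2]
(A,S,Z): not NE [P1→C gives 6>2; P3→Y gives 9>2]
(B,P,X): not NE [P3→Z gives 6>1]
(B,P,Y): not NE [P3→Z gives 6>4]
(B,P,Z): not NE [P2→S gives 8>5]
(B,Q,X): not NE [P2→S gives 8>6; P3→Y gives 5>2]
(B,Q,Y): not NE [P1→D gives 8>6; P2→P gives 8>0]
(B,Q,Z): not NE [P1→C gives 5>3; P3→Y gives 5>4]
(B,R,X): not NE [P3→Y gives 4>0]
(B,R,Y): not NE [P1→A gives 7>1; P2→P gives 8>2]
(B,R,Z): not NE [P3→Y gives 4>3]
(B,S,X): not NE [P3→Z gives 10>9]
(B,S,Y): not NE [P2→P gives 8>6; P3→Z gives 10>0]
(B,S,Z): not NE [P1→C gives 6>4]
(C,P,X): not NE [P1→B gives 7>1; P2→Q gives 6>2]
(C,P,Y): not NE [P1→B gives 3>0; P2→S gives 7>5; P3→Z gives 6>5]
(C,P,Z): NE
(C,Q,X): not NE [P1→B gives 10>8]
(C,Q,Y): not NE [P1→D gives 8>2; P2→S gives 7>3; P3→Z gives 3>2]
(C,Q,Z): not NE [P2→P gives 11>3]
(C,R,X): not NE [P2→Q gives 6>2; P3→Y gives 7>0]
(C,R,Y): not NE [P1→A gives 7>4]
(C,R,Z): not NE [P1→D gives 6>4; P2→P gives 11>2; P3→Y gives 7>5]
(C,S,X): not NE [P1→B gives 9>7; P2→Q gives 6>5; P3→Z gives 8>5]
(C,S,Y): not NE [P3→Z gives 8>5]
(C,S,Z): not NE [P2→P gives 11>9]
(D,P,X): not NE [P1→B gives 7>5; P3→Z gives 4>3]
(D,P,Y): not NE [P1→B gives 3>0; P2→Q gives 7>3; P3→Z gives 4>2]
(D,P,Z): not NE [P1→C gives 6>5; P2→R gives 7>3]
(D,Q,X): not NE [P1→B gives 10>7; P2→P gives 9>7; P3→Z gives 6>0]
(D,Q,Y): not NE [P3→Z gives 6>3]
(D,Q,Z): not NE [P1→C gives 5>3; P2→R gives 7>4]
(D,R,X): not NE [P1→C gives 8>7; P2→P gives 9>7; P3→Y gives 7>2]
(D,R,Y): not NE [P1→A gives 7>5; P2→Q gives 7>4]
(D,R,Z): not NE [P3→Y gives 7>2]
(D,S,X): not NE [P1→B gives 9>1; P2→P gives 9>8]
(D,S,Y): not NE [P1→C gives 6>4; P2→Q gives 7>1; P3→X gives 9>7]
(D,S,Z): not NE [P1→C gives 6>0; P2→R gives 7>1; P3→X gives 9>1]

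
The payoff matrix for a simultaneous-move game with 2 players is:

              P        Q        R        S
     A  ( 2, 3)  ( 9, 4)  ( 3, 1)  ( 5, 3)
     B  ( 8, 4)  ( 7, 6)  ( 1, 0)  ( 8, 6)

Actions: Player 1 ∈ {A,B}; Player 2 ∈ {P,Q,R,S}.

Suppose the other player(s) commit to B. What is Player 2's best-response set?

u_2(P vs B) = 4
u_2(Q vs B) = 6
u_2(R vs B) = 0
u_2(S vs B) = 6
max payoff 6 at {Q,S}

BR_2 = {Q,S}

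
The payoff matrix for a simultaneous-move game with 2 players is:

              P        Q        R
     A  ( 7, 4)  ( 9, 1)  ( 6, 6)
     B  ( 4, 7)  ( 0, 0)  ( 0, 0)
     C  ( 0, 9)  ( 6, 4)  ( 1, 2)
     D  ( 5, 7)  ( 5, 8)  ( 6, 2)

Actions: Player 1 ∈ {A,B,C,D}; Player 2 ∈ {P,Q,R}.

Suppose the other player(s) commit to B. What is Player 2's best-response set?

u_2(P vs B) = 7
u_2(Q vs B) = 0
u_2(R vs B) = 0
max payoff 7 at {P}

argmax u_2 = {P}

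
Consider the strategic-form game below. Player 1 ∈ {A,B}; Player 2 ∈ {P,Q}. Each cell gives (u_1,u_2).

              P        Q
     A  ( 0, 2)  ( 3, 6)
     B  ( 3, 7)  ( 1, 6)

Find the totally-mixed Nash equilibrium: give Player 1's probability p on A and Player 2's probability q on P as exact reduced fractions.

P1 indiff ⇒ q·0+(1-q)·3 = q·3+(1-q)·1 ⇒ q(-3) = (1-q)(-2) ⇒ q = 2/5
P2 indiff ⇒ p·2+(1-p)·7 = p·6+(1-p)·6 ⇒ p(-4) = (1-p)(-1) ⇒ p = 1/5

P1 mixes 1/5 on A; P2 mixes 2/5 on P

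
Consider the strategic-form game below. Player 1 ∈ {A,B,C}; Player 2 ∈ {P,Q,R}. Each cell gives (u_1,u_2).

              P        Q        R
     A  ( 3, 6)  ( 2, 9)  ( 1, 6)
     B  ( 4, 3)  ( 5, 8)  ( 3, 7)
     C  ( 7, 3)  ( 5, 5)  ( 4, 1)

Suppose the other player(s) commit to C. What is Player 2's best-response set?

P2 best: {Q}

u_2(P vs C) = 3
u_2(Q vs C) = 5
u_2(R vs C) = 1
max payoff 5 at {Q}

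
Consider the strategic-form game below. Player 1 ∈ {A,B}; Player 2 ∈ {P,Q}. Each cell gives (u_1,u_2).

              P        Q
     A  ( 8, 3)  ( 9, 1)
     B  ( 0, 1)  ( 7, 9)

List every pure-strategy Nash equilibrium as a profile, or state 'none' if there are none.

Nash profiles: (A,P)

(A,P): NE
(A,Q): not NE [P2→P gives 3>1]
(B,P): not NE [P1→A gives 8>0; P2→Q gives 9>1]
(B,Q): not NE [P1→A gives 9>7]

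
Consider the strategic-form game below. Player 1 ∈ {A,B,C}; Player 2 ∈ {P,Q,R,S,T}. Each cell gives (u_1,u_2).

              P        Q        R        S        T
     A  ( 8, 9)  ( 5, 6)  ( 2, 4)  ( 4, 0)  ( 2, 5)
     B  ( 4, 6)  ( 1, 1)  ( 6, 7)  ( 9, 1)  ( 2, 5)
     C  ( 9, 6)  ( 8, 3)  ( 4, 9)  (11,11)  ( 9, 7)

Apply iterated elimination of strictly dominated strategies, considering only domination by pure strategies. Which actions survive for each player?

P1 drop A (C beats it: P:9>8 Q:8>5 R:4>2 S:11>4 T:9>2)
P2 drop P (R beats it: B:7>6 C:9>6)
P2 drop Q (R beats it: B:7>1 C:9>3)
P2 drop T (R beats it: B:7>5 C:9>7)
P1→{B,C} P2→{R,S}

Remaining: P1:{B,C} P2:{R,S}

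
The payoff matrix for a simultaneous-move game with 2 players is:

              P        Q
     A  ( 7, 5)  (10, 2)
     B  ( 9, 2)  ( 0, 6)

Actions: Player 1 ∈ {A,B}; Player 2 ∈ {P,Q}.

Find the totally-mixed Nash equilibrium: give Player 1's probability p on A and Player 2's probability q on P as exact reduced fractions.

P1 mixes 4/7 on A; P2 mixes 5/6 on P

P1 indiff ⇒ q·7+(1-q)·10 = q·9+(1-q)·0 ⇒ q(-2) = (1-q)(-10) ⇒ q = 5/6
P2 indiff ⇒ p·5+(1-p)·2 = p·2+(1-p)·6 ⇒ p(3) = (1-p)(4) ⇒ p = 4/7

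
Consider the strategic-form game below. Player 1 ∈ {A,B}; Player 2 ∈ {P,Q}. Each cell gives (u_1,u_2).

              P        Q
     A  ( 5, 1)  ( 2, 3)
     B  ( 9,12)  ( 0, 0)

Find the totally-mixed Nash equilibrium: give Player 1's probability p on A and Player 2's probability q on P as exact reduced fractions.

P1 indiff ⇒ q·5+(1-q)·2 = q·9+(1-q)·0 ⇒ q(-4) = (1-q)(-2) ⇒ q = 1/3
P2 indiff ⇒ p·1+(1-p)·12 = p·3+(1-p)·0 ⇒ p(-2) = (1-p)(-12) ⇒ p = 6/7

p=6/7, q=1/3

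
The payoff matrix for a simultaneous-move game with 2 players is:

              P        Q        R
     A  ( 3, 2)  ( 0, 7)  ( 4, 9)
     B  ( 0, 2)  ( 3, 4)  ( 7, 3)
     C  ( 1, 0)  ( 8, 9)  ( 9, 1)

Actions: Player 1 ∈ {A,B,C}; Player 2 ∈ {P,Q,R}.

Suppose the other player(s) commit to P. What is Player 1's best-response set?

BR_1 = {A}

u_1(A vs P) = 3
u_1(B vs P) = 0
u_1(C vs P) = 1
max payoff 3 at {A}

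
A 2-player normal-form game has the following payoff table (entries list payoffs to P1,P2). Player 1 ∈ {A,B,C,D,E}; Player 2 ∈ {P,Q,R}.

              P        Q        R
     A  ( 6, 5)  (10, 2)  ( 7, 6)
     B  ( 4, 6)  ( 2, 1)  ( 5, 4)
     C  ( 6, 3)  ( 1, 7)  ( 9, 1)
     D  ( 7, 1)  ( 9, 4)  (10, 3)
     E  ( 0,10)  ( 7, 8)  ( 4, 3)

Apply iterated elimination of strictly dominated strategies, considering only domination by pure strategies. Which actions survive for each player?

Survivors P1:{A,D} P2:{Q,R}

P1 drop B (A beats it: P:6>4 Q:10>2 R:7>5)
P1 drop C (D beats it: P:7>6 Q:9>1 R:10>9)
P1 drop E (A beats it: P:6>0 Q:10>7 R:7>4)
P2 drop P (R beats it: A:6>5 D:3>1)
P1→{A,D} P2→{Q,R}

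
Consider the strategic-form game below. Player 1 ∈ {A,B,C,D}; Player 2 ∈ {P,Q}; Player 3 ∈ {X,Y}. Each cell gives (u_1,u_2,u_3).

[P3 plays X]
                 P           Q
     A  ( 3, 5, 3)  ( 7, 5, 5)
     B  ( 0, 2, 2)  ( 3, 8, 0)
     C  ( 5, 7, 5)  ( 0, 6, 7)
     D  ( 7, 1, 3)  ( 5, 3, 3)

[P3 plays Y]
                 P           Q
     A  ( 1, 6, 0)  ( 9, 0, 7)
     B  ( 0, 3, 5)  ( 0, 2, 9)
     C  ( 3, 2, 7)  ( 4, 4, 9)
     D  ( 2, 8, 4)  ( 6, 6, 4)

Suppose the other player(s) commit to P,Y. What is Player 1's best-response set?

u_1(A vs P,Y) = 1
u_1(B vs P,Y) = 0
u_1(C vs P,Y) = 3
u_1(D vs P,Y) = 2
max payoff 3 at {C}

BR_1 = {C}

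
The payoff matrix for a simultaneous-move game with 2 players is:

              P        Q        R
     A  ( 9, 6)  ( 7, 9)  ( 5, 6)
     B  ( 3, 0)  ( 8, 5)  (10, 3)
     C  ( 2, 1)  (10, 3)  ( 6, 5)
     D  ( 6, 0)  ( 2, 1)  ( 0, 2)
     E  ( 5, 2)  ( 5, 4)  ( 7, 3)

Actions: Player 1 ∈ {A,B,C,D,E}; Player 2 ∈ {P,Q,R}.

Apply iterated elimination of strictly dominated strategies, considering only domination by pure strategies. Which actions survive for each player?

P1 drop D (A beats it: P:9>6 Q:7>2 R:5>0)
P2 drop P (Q beats it: A:9>6 B:5>0 C:3>1 E:4>2)
P1 drop A (B beats it: Q:8>7 R:10>5)
P1 drop E (B beats it: Q:8>5 R:10>7)
P1→{B,C} P2→{Q,R}

IESDS → P1:{B,C} P2:{Q,R}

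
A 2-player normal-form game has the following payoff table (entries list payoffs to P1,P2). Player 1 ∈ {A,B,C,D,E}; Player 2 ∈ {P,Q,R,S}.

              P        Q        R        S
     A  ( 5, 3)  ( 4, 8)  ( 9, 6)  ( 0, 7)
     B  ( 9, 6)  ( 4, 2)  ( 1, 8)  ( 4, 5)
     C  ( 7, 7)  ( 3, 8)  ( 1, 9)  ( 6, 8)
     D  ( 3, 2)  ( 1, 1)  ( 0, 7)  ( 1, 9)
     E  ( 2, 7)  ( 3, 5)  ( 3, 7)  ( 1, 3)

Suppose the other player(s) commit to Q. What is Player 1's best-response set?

P1 best: {A,B}

u_1(A vs Q) = 4
u_1(B vs Q) = 4
u_1(C vs Q) = 3
u_1(D vs Q) = 1
u_1(E vs Q) = 3
max payoff 4 at {A,B}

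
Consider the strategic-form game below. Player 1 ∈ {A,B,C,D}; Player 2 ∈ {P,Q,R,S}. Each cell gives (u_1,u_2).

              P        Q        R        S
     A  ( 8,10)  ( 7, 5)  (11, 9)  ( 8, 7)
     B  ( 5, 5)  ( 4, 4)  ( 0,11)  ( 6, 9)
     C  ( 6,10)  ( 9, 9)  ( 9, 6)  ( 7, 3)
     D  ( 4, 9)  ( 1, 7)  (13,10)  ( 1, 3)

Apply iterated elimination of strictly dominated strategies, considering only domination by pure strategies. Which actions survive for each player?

IESDS → P1:{A,D} P2:{P,R}

P1 drop B (A beats it: P:8>5 Q:7>4 R:11>0 S:8>6)
P2 drop Q (P beats it: A:10>5 C:10>9 D:9>7)
P1 drop C (A beats it: P:8>6 R:11>9 S:8>7)
P2 drop S (P beats it: A:10>7 D:9>3)
P1→{A,D} P2→{P,R}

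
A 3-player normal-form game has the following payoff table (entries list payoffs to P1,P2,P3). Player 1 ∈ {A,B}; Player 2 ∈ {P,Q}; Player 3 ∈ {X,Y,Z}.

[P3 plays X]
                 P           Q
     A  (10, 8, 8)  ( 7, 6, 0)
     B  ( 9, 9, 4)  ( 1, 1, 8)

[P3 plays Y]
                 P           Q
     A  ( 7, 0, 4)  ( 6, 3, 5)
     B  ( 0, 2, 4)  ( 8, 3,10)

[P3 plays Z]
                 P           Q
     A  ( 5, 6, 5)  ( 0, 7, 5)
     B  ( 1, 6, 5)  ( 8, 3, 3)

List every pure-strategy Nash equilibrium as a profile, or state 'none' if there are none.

(A,P,X): NE
(A,P,Y): not NE [P2→Q gives 3>0; P3→X gives 8>4]
(A,P,Z): not NE [P2→Q gives 7>6; P3→X gives 8>5]
(A,Q,X): not NE [P2→P gives 8>6; P3→Z gives 5>0]
(A,Q,Y): not NE [P1→B gives 8>6]
(A,Q,Z): not NE [P1→B gives 8>0]
(B,P,X): not NE [P1→A gives 10>9; P3→Z gives 5>4]
(B,P,Y): not NE [P1→A gives 7>0; P2→Q gives 3>2; P3→Z gives 5>4]
(B,P,Z): not NE [P1→A gives 5>1]
(B,Q,X): not NE [P1→A gives 7>1; P2→P gives 9>1; P3→Y gives 10>8]
(B,Q,Y): NE
(B,Q,Z): not NE [P2→P gives 6>3; P3→Y gives 10>3]

Nash profiles: (A,P,X), (B,Q,Y)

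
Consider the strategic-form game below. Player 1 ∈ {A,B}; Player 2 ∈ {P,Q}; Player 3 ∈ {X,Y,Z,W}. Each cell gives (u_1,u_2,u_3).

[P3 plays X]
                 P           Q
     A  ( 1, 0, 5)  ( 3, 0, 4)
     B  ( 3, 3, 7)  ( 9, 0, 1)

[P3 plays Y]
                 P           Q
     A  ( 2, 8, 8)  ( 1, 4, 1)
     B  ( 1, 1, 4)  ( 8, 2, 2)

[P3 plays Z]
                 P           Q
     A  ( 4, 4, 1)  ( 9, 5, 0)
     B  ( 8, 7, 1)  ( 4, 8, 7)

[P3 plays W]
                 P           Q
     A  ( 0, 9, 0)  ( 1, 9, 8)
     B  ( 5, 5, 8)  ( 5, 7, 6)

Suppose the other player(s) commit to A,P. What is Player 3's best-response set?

u_3(X vs A,P) = 5
u_3(Y vs A,P) = 8
u_3(Z vs A,P) = 1
u_3(W vs A,P) = 0
max payoff 8 at {Y}

P3 best: {Y}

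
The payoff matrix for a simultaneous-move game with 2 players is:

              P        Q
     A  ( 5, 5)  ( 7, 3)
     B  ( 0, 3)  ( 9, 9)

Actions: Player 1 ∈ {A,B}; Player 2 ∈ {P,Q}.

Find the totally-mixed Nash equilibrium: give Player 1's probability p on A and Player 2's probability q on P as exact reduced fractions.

P1 mixes 3/4 on A; P2 mixes 2/7 on P

P1 indiff ⇒ q·5+(1-q)·7 = q·0+(1-q)·9 ⇒ q(5) = (1-q)(2) ⇒ q = 2/7
P2 indiff ⇒ p·5+(1-p)·3 = p·3+(1-p)·9 ⇒ p(2) = (1-p)(6) ⇒ p = 3/4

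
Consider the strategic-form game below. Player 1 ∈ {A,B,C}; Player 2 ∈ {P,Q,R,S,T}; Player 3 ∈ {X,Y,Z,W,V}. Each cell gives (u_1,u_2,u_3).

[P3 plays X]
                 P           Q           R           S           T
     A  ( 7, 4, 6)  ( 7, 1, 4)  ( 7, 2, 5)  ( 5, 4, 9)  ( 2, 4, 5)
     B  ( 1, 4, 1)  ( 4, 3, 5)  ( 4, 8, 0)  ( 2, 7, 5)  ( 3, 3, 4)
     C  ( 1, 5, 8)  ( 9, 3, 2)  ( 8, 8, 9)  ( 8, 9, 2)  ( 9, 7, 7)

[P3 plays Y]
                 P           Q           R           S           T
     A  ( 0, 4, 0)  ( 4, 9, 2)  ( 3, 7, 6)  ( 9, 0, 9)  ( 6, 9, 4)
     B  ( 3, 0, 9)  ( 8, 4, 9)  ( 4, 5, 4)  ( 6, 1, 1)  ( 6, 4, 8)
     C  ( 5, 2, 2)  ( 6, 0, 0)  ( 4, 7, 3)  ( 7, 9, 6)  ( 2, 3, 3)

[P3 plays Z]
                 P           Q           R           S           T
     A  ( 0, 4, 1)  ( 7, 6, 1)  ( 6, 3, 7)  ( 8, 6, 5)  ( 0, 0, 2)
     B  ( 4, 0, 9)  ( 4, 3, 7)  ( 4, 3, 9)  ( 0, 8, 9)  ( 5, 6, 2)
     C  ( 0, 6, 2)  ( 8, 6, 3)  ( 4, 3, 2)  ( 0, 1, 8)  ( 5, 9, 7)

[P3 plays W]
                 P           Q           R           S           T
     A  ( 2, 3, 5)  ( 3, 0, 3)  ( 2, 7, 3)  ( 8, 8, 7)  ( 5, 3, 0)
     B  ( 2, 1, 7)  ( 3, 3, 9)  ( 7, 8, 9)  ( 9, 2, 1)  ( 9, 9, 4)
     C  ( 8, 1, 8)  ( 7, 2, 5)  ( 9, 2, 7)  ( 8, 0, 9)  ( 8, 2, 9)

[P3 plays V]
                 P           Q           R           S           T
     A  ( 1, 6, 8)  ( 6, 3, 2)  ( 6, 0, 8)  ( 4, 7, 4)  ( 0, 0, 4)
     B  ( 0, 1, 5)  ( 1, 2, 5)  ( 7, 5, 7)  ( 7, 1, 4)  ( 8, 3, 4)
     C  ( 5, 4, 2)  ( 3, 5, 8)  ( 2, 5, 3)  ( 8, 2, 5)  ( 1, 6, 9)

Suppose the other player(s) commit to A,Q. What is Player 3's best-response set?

BR_3 = {X}

u_3(X vs A,Q) = 4
u_3(Y vs A,Q) = 2
u_3(Z vs A,Q) = 1
u_3(W vs A,Q) = 3
u_3(V vs A,Q) = 2
max payoff 4 at {X}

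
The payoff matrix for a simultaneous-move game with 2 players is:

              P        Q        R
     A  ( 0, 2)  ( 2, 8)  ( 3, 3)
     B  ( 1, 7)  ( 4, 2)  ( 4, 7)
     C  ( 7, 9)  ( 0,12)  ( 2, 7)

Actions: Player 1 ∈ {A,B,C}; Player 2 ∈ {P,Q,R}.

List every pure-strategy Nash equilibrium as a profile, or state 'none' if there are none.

(A,P): not NE [P1→C gives 7>0; P2→Q gives 8>2]
(A,Q): not NE [P1→B gives 4>2]
(A,R): not NE [P1→B gives 4>3; P2→Q gives 8>3]
(B,P): not NE [P1→C gives 7>1]
(B,Q): not NE [P2→R gives 7>2]
(B,R): NE
(C,P): not NE [P2→Q gives 12>9]
(C,Q): not NE [P1→B gives 4>0]
(C,R): not NE [P1→B gives 4>2; P2→Q gives 12>7]

PSNE = {(B,R)}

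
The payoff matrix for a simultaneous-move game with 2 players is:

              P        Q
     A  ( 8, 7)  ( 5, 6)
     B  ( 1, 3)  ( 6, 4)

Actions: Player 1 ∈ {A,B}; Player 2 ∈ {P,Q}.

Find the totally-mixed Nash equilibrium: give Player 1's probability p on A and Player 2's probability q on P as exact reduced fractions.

p=1/2, q=1/8

P1 indiff ⇒ q·8+(1-q)·5 = q·1+(1-q)·6 ⇒ q(7) = (1-q)(1) ⇒ q = 1/8
P2 indiff ⇒ p·7+(1-p)·3 = p·6+(1-p)·4 ⇒ p(1) = (1-p)(1) ⇒ p = 1/2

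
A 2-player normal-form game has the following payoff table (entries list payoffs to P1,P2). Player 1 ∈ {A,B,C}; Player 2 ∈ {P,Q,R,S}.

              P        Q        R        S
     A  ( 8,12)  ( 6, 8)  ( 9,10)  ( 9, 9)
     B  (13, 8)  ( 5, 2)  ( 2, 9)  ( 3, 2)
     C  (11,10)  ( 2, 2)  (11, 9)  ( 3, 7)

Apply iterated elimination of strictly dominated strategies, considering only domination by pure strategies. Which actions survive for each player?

Remaining: P1:{B,C} P2:{P,R}

P2 drop Q (P beats it: A:12>8 B:8>2 C:10>2)
P2 drop S (P beats it: A:12>9 B:8>2 C:10>7)
P1 drop A (C beats it: P:11>8 R:11>9)
P1→{B,C} P2→{P,R}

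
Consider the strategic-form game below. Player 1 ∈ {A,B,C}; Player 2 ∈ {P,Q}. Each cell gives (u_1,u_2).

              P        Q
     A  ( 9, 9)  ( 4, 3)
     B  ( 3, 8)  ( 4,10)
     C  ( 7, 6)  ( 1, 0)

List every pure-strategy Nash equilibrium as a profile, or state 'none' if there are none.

(A,P): NE
(A,Q): not NE [P2→P gives 9>3]
(B,P): not NE [P1→A gives 9>3; P2→Q gives 10>8]
(B,Q): NE
(C,P): not NE [P1→A gives 9>7]
(C,Q): not NE [P1→B gives 4>1; P2→P gives 6>0]

NE set: (A,P), (B,Q)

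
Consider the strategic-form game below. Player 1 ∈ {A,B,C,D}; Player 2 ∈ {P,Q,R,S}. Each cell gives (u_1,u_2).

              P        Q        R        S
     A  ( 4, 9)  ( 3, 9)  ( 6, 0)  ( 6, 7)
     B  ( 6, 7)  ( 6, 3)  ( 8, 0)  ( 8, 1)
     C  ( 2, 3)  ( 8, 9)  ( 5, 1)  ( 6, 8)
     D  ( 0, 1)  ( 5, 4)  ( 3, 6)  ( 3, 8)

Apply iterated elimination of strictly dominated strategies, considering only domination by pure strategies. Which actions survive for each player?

P1 drop A (B beats it: P:6>4 Q:6>3 R:8>6 S:8>6)
P1 drop D (B beats it: P:6>0 Q:6>5 R:8>3 S:8>3)
P2 drop R (P beats it: B:7>0 C:3>1)
P2 drop S (Q beats it: B:3>1 C:9>8)
P1→{B,C} P2→{P,Q}

IESDS → P1:{B,C} P2:{P,Q}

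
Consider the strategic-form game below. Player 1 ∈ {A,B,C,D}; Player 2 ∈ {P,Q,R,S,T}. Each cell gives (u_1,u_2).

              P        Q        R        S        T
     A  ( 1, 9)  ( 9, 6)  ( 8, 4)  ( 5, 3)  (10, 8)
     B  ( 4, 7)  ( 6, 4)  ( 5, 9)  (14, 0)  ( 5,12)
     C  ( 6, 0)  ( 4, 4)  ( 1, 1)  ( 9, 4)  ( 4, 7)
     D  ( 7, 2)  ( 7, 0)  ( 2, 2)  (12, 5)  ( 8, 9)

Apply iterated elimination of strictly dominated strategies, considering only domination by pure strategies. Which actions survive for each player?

P1 drop C (D beats it: P:7>6 Q:7>4 R:2>1 S:12>9 T:8>4)
P2 drop Q (P beats it: A:9>6 B:7>4 D:2>0)
P2 drop R (T beats it: A:8>4 B:12>9 D:9>2)
P2 drop S (T beats it: A:8>3 B:12>0 D:9>5)
P1 drop B (D beats it: P:7>4 T:8>5)
P1→{A,D} P2→{P,T}

Survivors P1:{A,D} P2:{P,T}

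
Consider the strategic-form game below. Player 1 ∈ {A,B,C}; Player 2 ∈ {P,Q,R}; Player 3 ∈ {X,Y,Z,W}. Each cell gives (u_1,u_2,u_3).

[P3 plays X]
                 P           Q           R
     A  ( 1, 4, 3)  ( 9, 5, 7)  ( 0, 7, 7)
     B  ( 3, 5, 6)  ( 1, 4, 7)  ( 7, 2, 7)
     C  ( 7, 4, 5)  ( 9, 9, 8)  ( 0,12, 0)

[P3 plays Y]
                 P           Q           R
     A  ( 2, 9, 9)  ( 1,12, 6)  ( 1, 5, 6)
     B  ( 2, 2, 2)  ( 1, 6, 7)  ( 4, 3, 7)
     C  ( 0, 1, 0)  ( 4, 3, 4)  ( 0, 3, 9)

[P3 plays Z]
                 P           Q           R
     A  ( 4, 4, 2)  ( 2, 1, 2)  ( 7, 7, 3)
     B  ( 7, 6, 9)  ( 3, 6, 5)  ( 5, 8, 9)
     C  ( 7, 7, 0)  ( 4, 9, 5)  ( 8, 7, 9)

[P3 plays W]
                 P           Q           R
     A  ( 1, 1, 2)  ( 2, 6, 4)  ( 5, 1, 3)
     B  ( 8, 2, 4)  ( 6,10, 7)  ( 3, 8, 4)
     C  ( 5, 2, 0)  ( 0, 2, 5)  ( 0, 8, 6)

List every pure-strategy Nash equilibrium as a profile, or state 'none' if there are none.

Nash profiles: (B,Q,W)

(A,P,X): not NE [P1→C gives 7>1; P2→R gives 7>4; P3→Y gives 9>3]
(A,P,Y): not NE [P2→Q gives 12>9]
(A,P,Z): not NE [P1→C gives 7>4; P2→R gives 7>4; P3→Y gives 9>2]
(A,P,W): not NE [P1→B gives 8>1; P2→Q gives 6>1; P3→Y gives 9>2]
(A,Q,X): not NE [P2→R gives 7>5]
(A,Q,Y): not NE [P1→C gives 4>1; P3→X gives 7>6]
(A,Q,Z): not NE [P1→C gives 4>2; P2→R gives 7>1; P3→X gives 7>2]
(A,Q,W): not NE [P1→B gives 6>2; P3→X gives 7>4]
(A,R,X): not NE [P1→B gives 7>0]
(A,R,Y): not NE [P1→B gives 4>1; P2→Q gives 12>5; P3→X gives 7>6]
(A,R,Z): not NE [P1→C gives 8>7; P3→X gives 7>3]
(A,R,W): not NE [P2→Q gives 6>1; P3→X gives 7>3]
(B,P,X): not NE [P1→C gives 7>3; P3→Z gives 9>6]
(B,P,Y): not NE [P2→Q gives 6>2; P3→Z gives 9>2]
(B,P,Z): not NE [P2→R gives 8>6]
(B,P,W): not NE [P2→Q gives 10>2; P3→Z gives 9>4]
(B,Q,X): not NE [P1→C gives 9>1; P2→P gives 5>4]
(B,Q,Y): not NE [P1→C gives 4>1]
(B,Q,Z): not NE [P1→C gives 4>3; P2→R gives 8>6; P3→W gives 7>5]
(B,Q,W): NE
(B,R,X): not NE [P2→P gives 5>2; P3→Z gives 9>7]
(B,R,Y): not NE [P2→Q gives 6>3; P3→Z gives 9>7]
(B,R,Z): not NE [P1→C gives 8>5]
(B,R,W): not NE [P1→A gives 5>3; P2→Q gives 10>8; P3→Z gives 9>4]
(C,P,X): not NE [P2→R gives 12>4]
(C,P,Y): not NE [P1→B gives 2>0; P2→R gives 3>1; P3→X gives 5>0]
(C,P,Z): not NE [P2→Q gives 9>7; P3→X gives 5>0]
(C,P,W): not NE [P1→B gives 8>5; P2→R gives 8>2; P3→X gives 5>0]
(C,Q,X): not NE [P2→R gives 12>9]
(C,Q,Y): not NE [P3→X gives 8>4]
(C,Q,Z): not NE [P3→X gives 8>5]
(C,Q,W): not NE [P1→B gives 6>0; P2→R gives 8>2; P3→X gives 8>5]
(C,R,X): not NE [P1→B gives 7>0; P3→Z gives 9>0]
(C,R,Y): not NE [P1→B gives 4>0]
(C,R,Z): not NE [P2→Q gives 9>7]
(C,R,W): not NE [P1→A gives 5>0; P3→Z gives 9>6]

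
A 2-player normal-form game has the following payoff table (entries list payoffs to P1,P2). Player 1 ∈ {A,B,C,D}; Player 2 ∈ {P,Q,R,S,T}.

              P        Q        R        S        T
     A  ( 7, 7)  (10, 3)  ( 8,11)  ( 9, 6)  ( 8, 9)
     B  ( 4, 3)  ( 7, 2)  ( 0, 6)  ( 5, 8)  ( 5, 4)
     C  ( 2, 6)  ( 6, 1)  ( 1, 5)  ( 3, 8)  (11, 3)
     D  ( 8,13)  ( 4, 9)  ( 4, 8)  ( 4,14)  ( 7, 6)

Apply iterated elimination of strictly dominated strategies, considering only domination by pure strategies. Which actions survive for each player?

Remaining: P1:{A,D} P2:{P,R,S}

P1 drop B (A beats it: P:7>4 Q:10>7 R:8>0 S:9>5 T:8>5)
P2 drop Q (P beats it: A:7>3 C:6>1 D:13>9)
P2 drop T (R beats it: A:11>9 C:5>3 D:8>6)
P1 drop C (A beats it: P:7>2 R:8>1 S:9>3)
P1→{A,D} P2→{P,R,S}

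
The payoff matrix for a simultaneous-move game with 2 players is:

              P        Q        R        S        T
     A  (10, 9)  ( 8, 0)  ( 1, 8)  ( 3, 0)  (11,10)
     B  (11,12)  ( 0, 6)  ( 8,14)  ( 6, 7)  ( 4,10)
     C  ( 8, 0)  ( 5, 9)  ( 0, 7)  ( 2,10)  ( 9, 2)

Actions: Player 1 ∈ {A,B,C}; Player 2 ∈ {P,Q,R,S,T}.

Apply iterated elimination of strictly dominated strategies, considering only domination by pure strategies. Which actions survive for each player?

P1 drop C (A beats it: P:10>8 Q:8>5 R:1>0 S:3>2 T:11>9)
P2 drop Q (P beats it: A:9>0 B:12>6)
P2 drop S (P beats it: A:9>0 B:12>7)
P1→{A,B} P2→{P,R,T}

IESDS → P1:{A,B} P2:{P,R,T}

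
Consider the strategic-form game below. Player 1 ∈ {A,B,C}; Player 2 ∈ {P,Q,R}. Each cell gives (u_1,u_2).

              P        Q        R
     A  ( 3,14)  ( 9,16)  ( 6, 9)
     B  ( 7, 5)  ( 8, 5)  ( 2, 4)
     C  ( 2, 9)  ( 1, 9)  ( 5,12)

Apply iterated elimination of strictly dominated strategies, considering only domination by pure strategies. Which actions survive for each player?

Survivors P1:{A,B} P2:{P,Q}

P1 drop C (A beats it: P:3>2 Q:9>1 R:6>5)
P2 drop R (P beats it: A:14>9 B:5>4)
P1→{A,B} P2→{P,Q}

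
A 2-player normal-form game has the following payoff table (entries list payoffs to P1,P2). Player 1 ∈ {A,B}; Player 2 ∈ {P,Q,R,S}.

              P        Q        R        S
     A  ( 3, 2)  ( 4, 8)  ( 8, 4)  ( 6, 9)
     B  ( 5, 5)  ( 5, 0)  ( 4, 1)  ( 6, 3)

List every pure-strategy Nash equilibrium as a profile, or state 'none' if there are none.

NE set: (A,S), (B,P)

(A,P): not NE [P1→B gives 5>3; P2→S gives 9>2]
(A,Q): not NE [P1→B gives 5>4; P2→S gives 9>8]
(A,R): not NE [P2→S gives 9>4]
(A,S): NE
(B,P): NE
(B,Q): not NE [P2→P gives 5>0]
(B,R): not NE [P1→A gives 8>4; P2→P gives 5>1]
(B,S): not NE [P2→P gives 5>3]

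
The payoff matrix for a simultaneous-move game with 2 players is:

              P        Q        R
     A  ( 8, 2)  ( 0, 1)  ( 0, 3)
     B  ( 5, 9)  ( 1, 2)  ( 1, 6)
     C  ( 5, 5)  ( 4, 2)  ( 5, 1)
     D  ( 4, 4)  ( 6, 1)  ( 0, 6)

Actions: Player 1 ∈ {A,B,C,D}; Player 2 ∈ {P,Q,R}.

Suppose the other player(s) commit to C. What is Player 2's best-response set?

u_2(P vs C) = 5
u_2(Q vs C) = 2
u_2(R vs C) = 1
max payoff 5 at {P}

argmax u_2 = {P}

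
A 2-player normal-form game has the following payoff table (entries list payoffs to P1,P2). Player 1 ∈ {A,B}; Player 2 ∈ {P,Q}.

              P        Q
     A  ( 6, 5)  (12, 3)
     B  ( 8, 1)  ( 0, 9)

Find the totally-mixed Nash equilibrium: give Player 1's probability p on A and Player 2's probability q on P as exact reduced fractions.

P1 mixes 4/5 on A; P2 mixes 6/7 on P

P1 indiff ⇒ q·6+(1-q)·12 = q·8+(1-q)·0 ⇒ q(-2) = (1-q)(-12) ⇒ q = 6/7
P2 indiff ⇒ p·5+(1-p)·1 = p·3+(1-p)·9 ⇒ p(2) = (1-p)(8) ⇒ p = 4/5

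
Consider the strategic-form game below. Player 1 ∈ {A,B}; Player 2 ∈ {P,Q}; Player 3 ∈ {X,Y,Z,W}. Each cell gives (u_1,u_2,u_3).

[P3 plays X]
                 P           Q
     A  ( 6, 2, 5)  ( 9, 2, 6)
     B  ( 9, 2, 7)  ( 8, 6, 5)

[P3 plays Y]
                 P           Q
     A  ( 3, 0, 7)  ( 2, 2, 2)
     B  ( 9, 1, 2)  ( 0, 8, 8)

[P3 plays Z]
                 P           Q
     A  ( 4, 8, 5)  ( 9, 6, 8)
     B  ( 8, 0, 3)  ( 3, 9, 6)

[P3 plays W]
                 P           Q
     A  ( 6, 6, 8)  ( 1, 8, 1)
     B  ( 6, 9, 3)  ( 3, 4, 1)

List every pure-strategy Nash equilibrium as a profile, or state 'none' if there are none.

(A,P,X): not NE [P1→B gives 9>6; P3→W gives 8>5]
(A,P,Y): not NE [P1→B gives 9>3; P2→Q gives 2>0; P3→W gives 8>7]
(A,P,Z): not NE [P1→B gives 8>4; P3→W gives 8>5]
(A,P,W): not NE [P2→Q gives 8>6]
(A,Q,X): not NE [P3→Z gives 8>6]
(A,Q,Y): not NE [P3→Z gives 8>2]
(A,Q,Z): not NE [P2→P gives 8>6]
(A,Q,W): not NE [P1→B gives 3>1; P3→Z gives 8>1]
(B,P,X): not NE [P2→Q gives 6>2]
(B,P,Y): not NE [P2→Q gives 8>1; P3→X gives 7>2]
(B,P,Z): not NE [P2→Q gives 9>0; P3→X gives 7>3]
(B,P,W): not NE [P3→X gives 7>3]
(B,Q,X): not NE [P1→A gives 9>8; P3→Y gives 8>5]
(B,Q,Y): not NE [P1→A gives 2>0]
(B,Q,Z): not NE [P1→A gives 9>3; P3→Y gives 8>6]
(B,Q,W): not NE [P2→P gives 9>4; P3→Y gives 8>1]

No pure NE.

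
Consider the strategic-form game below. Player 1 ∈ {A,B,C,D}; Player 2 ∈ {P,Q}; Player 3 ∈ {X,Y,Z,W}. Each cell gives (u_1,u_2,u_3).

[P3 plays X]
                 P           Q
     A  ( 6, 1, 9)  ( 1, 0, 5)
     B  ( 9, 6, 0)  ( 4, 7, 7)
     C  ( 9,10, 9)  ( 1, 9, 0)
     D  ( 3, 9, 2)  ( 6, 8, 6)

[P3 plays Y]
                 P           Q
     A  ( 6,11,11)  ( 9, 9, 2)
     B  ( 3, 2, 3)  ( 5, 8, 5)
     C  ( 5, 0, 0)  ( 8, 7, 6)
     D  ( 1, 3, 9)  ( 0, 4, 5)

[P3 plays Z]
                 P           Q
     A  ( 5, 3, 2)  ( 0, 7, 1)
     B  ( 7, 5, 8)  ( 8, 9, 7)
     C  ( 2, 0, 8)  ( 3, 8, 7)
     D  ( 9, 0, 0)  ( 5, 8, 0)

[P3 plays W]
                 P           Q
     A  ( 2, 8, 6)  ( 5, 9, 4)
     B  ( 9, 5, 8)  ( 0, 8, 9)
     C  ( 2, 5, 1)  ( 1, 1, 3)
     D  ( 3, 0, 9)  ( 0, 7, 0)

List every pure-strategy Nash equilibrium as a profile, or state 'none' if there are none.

NE set: (A,P,Y), (C,P,X)

(A,P,X): not NE [P1→C gives 9>6; P3→Y gives 11>9]
(A,P,Y): NE
(A,P,Z): not NE [P1→D gives 9>5; P2→Q gives 7>3; P3→Y gives 11>2]
(A,P,W): not NE [P1→B gives 9>2; P2→Q gives 9>8; P3→Y gives 11>6]
(A,Q,X): not NE [P1→D gives 6>1; P2→P gives 1>0]
(A,Q,Y): not NE [P2→P gives 11>9; P3→X gives 5>2]
(A,Q,Z): not NE [P1→B gives 8>0; P3→X gives 5>1]
(A,Q,W): not NE [P3→X gives 5>4]
(B,P,X): not NE [P2→Q gives 7>6; P3→W gives 8>0]
(B,P,Y): not NE [P1→A gives 6>3; P2→Q gives 8>2; P3→W gives 8>3]
(B,P,Z): not NE [P1→D gives 9>7; P2→Q gives 9>5]
(B,P,W): not NE [P2→Q gives 8>5]
(B,Q,X): not NE [P1→D gives 6>4; P3→W gives 9>7]
(B,Q,Y): not NE [P1→A gives 9>5; P3→W gives 9>5]
(B,Q,Z): not NE [P3→W gives 9>7]
(B,Q,W): not NE [P1→A gives 5>0]
(C,P,X): NE
(C,P,Y): not NE [P1→A gives 6>5; P2→Q gives 7>0; P3→X gives 9>0]
(C,P,Z): not NE [P1→D gives 9>2; P2→Q gives 8>0; P3→X gives 9>8]
(C,P,W): not NE [P1→B gives 9>2; P3→X gives 9>1]
(C,Q,X): not NE [P1→D gives 6>1; P2→P gives 10>9; P3→Z gives 7>0]
(C,Q,Y): not NE [P1→A gives 9>8; P3→Z gives 7>6]
(C,Q,Z): not NE [P1→B gives 8>3]
(C,Q,W): not NE [P1→A gives 5>1; P2→P gives 5>1; P3→Z gives 7>3]
(D,P,X): not NE [P1→C gives 9>3; P3→W gives 9>2]
(D,P,Y): not NE [P1→A gives 6>1; P2→Q gives 4>3]
(D,P,Z): not NE [P2→Q gives 8>0; P3→W gives 9>0]
(D,P,W): not NE [P1→B gives 9>3; P2→Q gives 7>0]
(D,Q,X): not NE [P2→P gives 9>8]
(D,Q,Y): not NE [P1→A gives 9>0; P3→X gives 6>5]
(D,Q,Z): not NE [P1→B gives 8>5; P3→X gives 6>0]
(D,Q,W): not NE [P1→A gives 5>0; P3→X gives 6>0]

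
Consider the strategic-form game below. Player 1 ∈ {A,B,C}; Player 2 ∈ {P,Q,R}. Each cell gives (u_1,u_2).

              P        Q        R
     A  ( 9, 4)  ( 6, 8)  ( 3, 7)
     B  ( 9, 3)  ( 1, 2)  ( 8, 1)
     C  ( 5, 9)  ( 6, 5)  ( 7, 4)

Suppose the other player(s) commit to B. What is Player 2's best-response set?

BR_2 = {P}

u_2(P vs B) = 3
u_2(Q vs B) = 2
u_2(R vs B) = 1
max payoff 3 at {P}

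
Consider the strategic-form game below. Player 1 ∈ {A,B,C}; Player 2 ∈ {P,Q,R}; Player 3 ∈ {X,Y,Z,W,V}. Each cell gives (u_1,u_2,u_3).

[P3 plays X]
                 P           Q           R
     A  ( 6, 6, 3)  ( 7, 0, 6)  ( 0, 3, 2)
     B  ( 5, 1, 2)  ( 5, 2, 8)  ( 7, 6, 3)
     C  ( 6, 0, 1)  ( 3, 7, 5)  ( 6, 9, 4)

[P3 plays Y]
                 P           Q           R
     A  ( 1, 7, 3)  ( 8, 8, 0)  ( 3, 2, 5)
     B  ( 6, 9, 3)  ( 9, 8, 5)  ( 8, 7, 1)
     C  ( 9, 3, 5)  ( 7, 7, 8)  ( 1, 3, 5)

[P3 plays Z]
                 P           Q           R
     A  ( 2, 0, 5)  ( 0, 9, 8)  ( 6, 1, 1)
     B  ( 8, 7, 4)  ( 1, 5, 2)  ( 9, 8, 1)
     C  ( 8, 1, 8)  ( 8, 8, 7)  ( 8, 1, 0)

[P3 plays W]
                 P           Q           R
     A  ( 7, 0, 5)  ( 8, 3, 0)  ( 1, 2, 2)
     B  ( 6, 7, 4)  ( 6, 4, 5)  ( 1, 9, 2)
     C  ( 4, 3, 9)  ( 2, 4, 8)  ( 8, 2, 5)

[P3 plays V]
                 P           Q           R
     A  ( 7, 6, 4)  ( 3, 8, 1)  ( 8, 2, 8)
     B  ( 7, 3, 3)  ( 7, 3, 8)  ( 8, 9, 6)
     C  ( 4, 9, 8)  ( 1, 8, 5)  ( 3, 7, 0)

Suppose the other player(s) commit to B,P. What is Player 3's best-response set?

u_3(X vs B,P) = 2
u_3(Y vs B,P) = 3
u_3(Z vs B,P) = 4
u_3(W vs B,P) = 4
u_3(V vs B,P) = 3
max payoff 4 at {Z,W}

BR_3 = {Z,W}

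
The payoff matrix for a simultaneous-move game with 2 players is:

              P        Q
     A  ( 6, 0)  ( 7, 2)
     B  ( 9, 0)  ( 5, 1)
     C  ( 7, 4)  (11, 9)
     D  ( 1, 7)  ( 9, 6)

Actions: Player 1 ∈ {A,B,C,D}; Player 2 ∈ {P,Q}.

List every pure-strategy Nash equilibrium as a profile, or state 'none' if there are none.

(A,P): not NE [P1→B gives 9>6; P2→Q gives 2>0]
(A,Q): not NE [P1→C gives 11>7]
(B,P): not NE [P2→Q gives 1>0]
(B,Q): not NE [P1→C gives 11>5]
(C,P): not NE [P1→B gives 9>7; P2→Q gives 9>4]
(C,Q): NE
(D,P): not NE [P1→B gives 9>1]
(D,Q): not NE [P1→C gives 11>9; P2→P gives 7>6]

NE set: (C,Q)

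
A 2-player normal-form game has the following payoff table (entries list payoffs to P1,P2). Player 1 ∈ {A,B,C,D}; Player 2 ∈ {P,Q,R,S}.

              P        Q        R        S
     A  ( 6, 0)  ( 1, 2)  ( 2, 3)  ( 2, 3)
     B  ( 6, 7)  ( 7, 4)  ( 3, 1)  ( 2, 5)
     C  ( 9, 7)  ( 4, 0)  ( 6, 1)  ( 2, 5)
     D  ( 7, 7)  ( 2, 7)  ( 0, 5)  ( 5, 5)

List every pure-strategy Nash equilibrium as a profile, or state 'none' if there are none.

(A,P): not NE [P1→C gives 9>6; P2→S gives 3>0]
(A,Q): not NE [P1→B gives 7>1; P2→S gives 3>2]
(A,R): not NE [P1→C gives 6>2]
(A,S): not NE [P1→D gives 5>2]
(B,P): not NE [P1→C gives 9>6]
(B,Q): not NE [P2→P gives 7>4]
(B,R): not NE [P1→C gives 6>3; P2→P gives 7>1]
(B,S): not NE [P1→D gives 5>2; P2→P gives 7>5]
(C,P): NE
(C,Q): not NE [P1→B gives 7>4; P2→P gives 7>0]
(C,R): not NE [P2→P gives 7>1]
(C,S): not NE [P1→D gives 5>2; P2→P gives 7>5]
(D,P): not NE [P1→C gives 9>7]
(D,Q): not NE [P1→B gives 7>2]
(D,R): not NE [P1→C gives 6>0; P2→Q gives 7>5]
(D,S): not NE [P2→Q gives 7>5]

Nash profiles: (C,P)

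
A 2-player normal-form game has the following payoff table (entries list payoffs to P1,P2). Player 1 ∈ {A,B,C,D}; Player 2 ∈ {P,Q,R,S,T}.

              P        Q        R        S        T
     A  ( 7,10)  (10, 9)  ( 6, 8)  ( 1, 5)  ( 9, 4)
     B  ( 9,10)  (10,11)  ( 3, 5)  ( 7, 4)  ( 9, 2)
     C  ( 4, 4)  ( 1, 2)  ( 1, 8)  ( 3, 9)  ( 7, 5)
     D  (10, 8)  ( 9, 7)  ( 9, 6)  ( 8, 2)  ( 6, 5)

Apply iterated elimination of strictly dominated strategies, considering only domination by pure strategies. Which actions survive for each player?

P1 drop C (B beats it: P:9>4 Q:10>1 R:3>1 S:7>3 T:9>7)
P2 drop R (P beats it: A:10>8 B:10>5 D:8>6)
P2 drop S (P beats it: A:10>5 B:10>4 D:8>2)
P2 drop T (P beats it: A:10>4 B:10>2 D:8>5)
P1→{A,B,D} P2→{P,Q}

Remaining: P1:{A,B,D} P2:{P,Q}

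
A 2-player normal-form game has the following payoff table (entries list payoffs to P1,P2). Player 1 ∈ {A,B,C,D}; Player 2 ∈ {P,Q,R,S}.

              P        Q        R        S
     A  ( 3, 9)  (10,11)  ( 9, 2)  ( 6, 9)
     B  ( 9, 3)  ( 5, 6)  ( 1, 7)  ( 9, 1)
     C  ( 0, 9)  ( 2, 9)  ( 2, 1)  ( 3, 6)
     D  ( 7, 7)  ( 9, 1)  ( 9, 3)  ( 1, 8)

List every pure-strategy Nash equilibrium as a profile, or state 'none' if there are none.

(A,P): not NE [P1→B gives 9>3; P2→Q gives 11>9]
(A,Q): NE
(A,R): not NE [P2→Q gives 11>2]
(A,S): not NE [P1→B gives 9>6; P2→Q gives 11>9]
(B,P): not NE [P2→R gives 7>3]
(B,Q): not NE [P1→A gives 10>5; P2→R gives 7>6]
(B,R): not NE [P1→D gives 9>1]
(B,S): not NE [P2→R gives 7>1]
(C,P): not NE [P1→B gives 9>0]
(C,Q): not NE [P1→A gives 10>2]
(C,R): not NE [P1→D gives 9>2; P2→Q gives 9>1]
(C,S): not NE [P1→B gives 9>3; P2→Q gives 9>6]
(D,P): not NE [P1→B gives 9>7; P2→S gives 8>7]
(D,Q): not NE [P1→A gives 10>9; P2→S gives 8>1]
(D,R): not NE [P2→S gives 8>3]
(D,S): not NE [P1→B gives 9>1]

Nash profiles: (A,Q)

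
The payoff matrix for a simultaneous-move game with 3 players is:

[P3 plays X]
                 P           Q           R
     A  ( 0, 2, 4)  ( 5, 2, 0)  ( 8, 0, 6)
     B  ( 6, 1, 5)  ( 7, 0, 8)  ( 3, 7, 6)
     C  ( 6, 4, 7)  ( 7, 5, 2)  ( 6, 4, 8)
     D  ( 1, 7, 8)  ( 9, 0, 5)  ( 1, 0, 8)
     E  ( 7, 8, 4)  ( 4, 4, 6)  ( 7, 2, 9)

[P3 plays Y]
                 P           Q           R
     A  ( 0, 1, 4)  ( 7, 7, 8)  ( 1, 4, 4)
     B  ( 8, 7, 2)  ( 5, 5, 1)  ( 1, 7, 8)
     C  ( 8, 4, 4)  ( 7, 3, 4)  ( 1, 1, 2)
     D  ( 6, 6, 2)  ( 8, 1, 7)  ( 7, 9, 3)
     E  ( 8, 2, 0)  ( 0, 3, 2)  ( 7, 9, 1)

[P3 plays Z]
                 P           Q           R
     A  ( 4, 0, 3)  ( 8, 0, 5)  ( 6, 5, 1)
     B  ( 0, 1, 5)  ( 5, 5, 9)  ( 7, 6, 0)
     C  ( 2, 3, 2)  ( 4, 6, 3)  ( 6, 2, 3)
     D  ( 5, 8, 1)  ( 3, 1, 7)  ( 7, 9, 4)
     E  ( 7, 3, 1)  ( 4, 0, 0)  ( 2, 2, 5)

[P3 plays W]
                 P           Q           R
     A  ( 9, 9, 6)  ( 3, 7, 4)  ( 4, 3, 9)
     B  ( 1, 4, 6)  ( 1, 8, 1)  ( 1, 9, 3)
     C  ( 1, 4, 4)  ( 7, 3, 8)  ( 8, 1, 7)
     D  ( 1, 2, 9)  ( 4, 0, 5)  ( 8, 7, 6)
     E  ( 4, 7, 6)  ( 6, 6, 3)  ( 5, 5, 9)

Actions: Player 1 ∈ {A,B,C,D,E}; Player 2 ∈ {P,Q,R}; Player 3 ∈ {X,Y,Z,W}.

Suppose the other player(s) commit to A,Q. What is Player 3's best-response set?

u_3(X vs A,Q) = 0
u_3(Y vs A,Q) = 8
u_3(Z vs A,Q) = 5
u_3(W vs A,Q) = 4
max payoff 8 at {Y}

P3 best: {Y}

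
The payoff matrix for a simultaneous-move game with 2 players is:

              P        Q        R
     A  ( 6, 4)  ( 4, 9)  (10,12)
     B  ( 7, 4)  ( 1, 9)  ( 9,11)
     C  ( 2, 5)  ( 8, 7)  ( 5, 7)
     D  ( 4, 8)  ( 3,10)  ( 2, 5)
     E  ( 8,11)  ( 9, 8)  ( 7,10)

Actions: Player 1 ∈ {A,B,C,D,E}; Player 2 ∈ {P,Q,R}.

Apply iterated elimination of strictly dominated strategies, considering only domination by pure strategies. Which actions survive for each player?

IESDS → P1:{A,B,E} P2:{P,R}

P1 drop C (E beats it: P:8>2 Q:9>8 R:7>5)
P1 drop D (A beats it: P:6>4 Q:4>3 R:10>2)
P2 drop Q (R beats it: A:12>9 B:11>9 E:10>8)
P1→{A,B,E} P2→{P,R}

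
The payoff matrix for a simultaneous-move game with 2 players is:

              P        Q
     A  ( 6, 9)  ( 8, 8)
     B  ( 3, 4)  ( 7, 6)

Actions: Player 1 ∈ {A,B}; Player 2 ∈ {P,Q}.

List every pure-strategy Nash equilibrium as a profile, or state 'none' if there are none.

NE set: (A,P)

(A,P): NE
(A,Q): not NE [P2→P gives 9>8]
(B,P): not NE [P1→A gives 6>3; P2→Q gives 6>4]
(B,Q): not NE [P1→A gives 8>7]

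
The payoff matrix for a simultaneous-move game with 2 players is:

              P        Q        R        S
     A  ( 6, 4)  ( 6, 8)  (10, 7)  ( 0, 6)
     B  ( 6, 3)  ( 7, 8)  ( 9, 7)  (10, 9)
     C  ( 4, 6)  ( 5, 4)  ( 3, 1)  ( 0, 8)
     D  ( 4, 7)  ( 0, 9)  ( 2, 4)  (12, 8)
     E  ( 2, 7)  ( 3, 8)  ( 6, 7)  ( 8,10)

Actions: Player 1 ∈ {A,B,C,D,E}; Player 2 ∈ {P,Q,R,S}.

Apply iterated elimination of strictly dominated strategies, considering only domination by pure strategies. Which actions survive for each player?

Survivors P1:{B,D} P2:{Q,S}

P1 drop C (B beats it: P:6>4 Q:7>5 R:9>3 S:10>0)
P1 drop E (B beats it: P:6>2 Q:7>3 R:9>6 S:10>8)
P2 drop P (Q beats it: A:8>4 B:8>3 D:9>7)
P2 drop R (Q beats it: A:8>7 B:8>7 D:9>4)
P1 drop A (B beats it: Q:7>6 S:10>0)
P1→{B,D} P2→{Q,S}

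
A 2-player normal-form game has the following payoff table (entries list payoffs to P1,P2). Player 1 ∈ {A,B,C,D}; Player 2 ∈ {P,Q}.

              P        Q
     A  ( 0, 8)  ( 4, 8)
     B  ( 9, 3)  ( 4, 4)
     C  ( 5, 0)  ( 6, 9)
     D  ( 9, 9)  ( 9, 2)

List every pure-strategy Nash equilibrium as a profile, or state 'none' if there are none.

(A,P): not NE [P1→D gives 9>0]
(A,Q): not NE [P1→D gives 9>4]
(B,P): not NE [P2→Q gives 4>3]
(B,Q): not NE [P1→D gives 9>4]
(C,P): not NE [P1→D gives 9>5; P2→Q gives 9>0]
(C,Q): not NE [P1→D gives 9>6]
(D,P): NE
(D,Q): not NE [P2→P gives 9>2]

PSNE = {(D,P)}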